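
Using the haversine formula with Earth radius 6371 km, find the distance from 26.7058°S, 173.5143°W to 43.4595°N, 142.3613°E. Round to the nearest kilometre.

9007 km

Δλ = 142.3613 − -173.5143 = 315.8756°; wrapped into (−180°, 180°]: -44.1244°.
Δφ = 43.4595 − -26.7058 = 70.1653°.
a = sin²(Δφ/2) + cos φ₁ · cos φ₂ · sin²(Δλ/2) = 0.421830.
c = 2·atan2(√a, √(1−a)) = 1.41381 rad → d = 6371·c ≈ 9007.40 km.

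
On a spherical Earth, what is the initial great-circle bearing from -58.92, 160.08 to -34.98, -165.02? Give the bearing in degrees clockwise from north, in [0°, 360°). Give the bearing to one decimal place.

Δλ = -165.02 − 160.08 = -325.10°; wrapped into (−180°, 180°]: 34.90°.
θ = atan2( sin Δλ · cos φ₂ , cos φ₁ · sin φ₂ − sin φ₁ · cos φ₂ · cos Δλ )
  = atan2(0.46879, 0.27957) = 59.189° → normalised to [0°, 360°): 59.189°.

59.2°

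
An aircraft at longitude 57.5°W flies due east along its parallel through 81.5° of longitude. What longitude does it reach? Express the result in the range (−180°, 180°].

24.0°E

Start at -57.5°; shift +81.5° → +24.0°.
+24.0° already lies in (−180°, 180°].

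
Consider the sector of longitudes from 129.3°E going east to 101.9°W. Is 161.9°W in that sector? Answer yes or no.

Yes

Band width going east from +129.3° to -101.9°: ((-101.9 − 129.3) mod 360) = 128.8°.
Offset of -161.9° east of the west edge: ((-161.9 − 129.3) mod 360) = 68.8°.
68.8° ≤ 128.8° ⇒ inside.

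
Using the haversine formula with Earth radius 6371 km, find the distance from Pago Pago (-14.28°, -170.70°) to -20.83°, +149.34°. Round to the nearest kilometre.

Δλ = 149.34 − -170.70 = 320.04°; wrapped into (−180°, 180°]: -39.96°.
Δφ = -20.83 − -14.28 = -6.55°.
a = sin²(Δφ/2) + cos φ₁ · cos φ₂ · sin²(Δλ/2) = 0.109014.
c = 2·atan2(√a, √(1−a)) = 0.67297 rad → d = 6371·c ≈ 4287.52 km.

4288 km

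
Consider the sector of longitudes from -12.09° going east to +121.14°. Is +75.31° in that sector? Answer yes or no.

Band width going east from -12.09° to +121.14°: ((121.14 − -12.09) mod 360) = 133.23°.
Offset of +75.31° east of the west edge: ((75.31 − -12.09) mod 360) = 87.40°.
87.40° ≤ 133.23° ⇒ inside.

Yes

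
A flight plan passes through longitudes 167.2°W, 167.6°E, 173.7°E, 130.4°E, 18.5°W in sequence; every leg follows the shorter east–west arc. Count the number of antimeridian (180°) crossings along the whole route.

1

Leg 1: -167.2° → +167.6°, shortest Δλ = -25.2° (west) — crosses 180°.
Leg 2: +167.6° → +173.7°, shortest Δλ = 6.1° (east) — does not cross 180°.
Leg 3: +173.7° → +130.4°, shortest Δλ = -43.3° (west) — does not cross 180°.
Leg 4: +130.4° → -18.5°, shortest Δλ = -148.9° (west) — does not cross 180°.
Total crossings: 1.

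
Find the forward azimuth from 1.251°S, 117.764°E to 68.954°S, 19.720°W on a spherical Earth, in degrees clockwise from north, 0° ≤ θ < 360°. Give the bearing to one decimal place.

194.5°

Δλ = -19.720 − 117.764 = -137.484°.
θ = atan2( sin Δλ · cos φ₂ , cos φ₁ · sin φ₂ − sin φ₁ · cos φ₂ · cos Δλ )
  = atan2(-0.24269, -0.93885) = -165.506° → normalised to [0°, 360°): 194.494°.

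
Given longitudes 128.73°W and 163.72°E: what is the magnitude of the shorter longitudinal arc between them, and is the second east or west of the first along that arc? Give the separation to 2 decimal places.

Raw difference: 163.72 − -128.73 = 292.45°.
Normalise into (−180°, 180°]: 292.45° − 360° = -67.55°.
Negative ⇒ the second point lies to the west; separation 67.55°.

67.55° west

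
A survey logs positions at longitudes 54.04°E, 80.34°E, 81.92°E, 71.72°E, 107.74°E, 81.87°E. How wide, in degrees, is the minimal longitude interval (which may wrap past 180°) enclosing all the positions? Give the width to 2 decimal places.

Sort the longitudes: +54.04°, +71.72°, +80.34°, +81.87°, +81.92°, +107.74°.
Eastward gaps between consecutive values (wrapping around): 17.68°, 8.62°, 1.53°, 0.05°, 25.82°, 306.30°.
Largest gap = 306.30° ⇒ minimal covering band is its complement: 360° − 306.30° = 53.70°.
Band runs from +54.04° eastward to +107.74°.

53.70°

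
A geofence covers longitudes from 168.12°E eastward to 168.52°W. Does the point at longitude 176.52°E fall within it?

Band width going east from +168.12° to -168.52°: ((-168.52 − 168.12) mod 360) = 23.36°.
Offset of +176.52° east of the west edge: ((176.52 − 168.12) mod 360) = 8.40°.
8.40° ≤ 23.36° ⇒ inside.

Yes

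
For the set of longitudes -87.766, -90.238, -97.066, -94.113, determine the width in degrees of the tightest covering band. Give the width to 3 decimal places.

9.300°

Sort the longitudes: -97.066°, -94.113°, -90.238°, -87.766°.
Eastward gaps between consecutive values (wrapping around): 2.953°, 3.875°, 2.472°, 350.700°.
Largest gap = 350.700° ⇒ minimal covering band is its complement: 360° − 350.700° = 9.300°.
Band runs from -97.066° eastward to -87.766°.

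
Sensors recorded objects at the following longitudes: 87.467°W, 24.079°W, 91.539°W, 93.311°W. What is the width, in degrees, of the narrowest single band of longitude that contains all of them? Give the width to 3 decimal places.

69.232°

Sort the longitudes: -93.311°, -91.539°, -87.467°, -24.079°.
Eastward gaps between consecutive values (wrapping around): 1.772°, 4.072°, 63.388°, 290.768°.
Largest gap = 290.768° ⇒ minimal covering band is its complement: 360° − 290.768° = 69.232°.
Band runs from -93.311° eastward to -24.079°.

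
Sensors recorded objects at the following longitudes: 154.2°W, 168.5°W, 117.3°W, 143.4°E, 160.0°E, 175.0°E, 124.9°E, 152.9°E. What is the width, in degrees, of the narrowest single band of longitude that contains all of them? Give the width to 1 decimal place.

Sort the longitudes: -168.5°, -154.2°, -117.3°, +124.9°, +143.4°, +152.9°, +160.0°, +175.0°.
Eastward gaps between consecutive values (wrapping around): 14.3°, 36.9°, 242.2°, 18.5°, 9.5°, 7.1°, 15.0°, 16.5°.
Largest gap = 242.2° ⇒ minimal covering band is its complement: 360° − 242.2° = 117.8°.
Band runs from +124.9° eastward to -117.3°, crossing the antimeridian.

117.8°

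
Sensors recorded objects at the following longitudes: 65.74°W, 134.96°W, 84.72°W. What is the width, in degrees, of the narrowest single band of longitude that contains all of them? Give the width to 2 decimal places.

Sort the longitudes: -134.96°, -84.72°, -65.74°.
Eastward gaps between consecutive values (wrapping around): 50.24°, 18.98°, 290.78°.
Largest gap = 290.78° ⇒ minimal covering band is its complement: 360° − 290.78° = 69.22°.
Band runs from -134.96° eastward to -65.74°.

69.22°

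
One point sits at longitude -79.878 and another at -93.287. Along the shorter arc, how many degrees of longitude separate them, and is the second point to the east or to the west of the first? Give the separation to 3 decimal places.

Raw difference: -93.287 − -79.878 = -13.409°.
Normalise into (−180°, 180°]: -13.409° stays -13.409°.
Negative ⇒ the second point lies to the west; separation 13.409°.

13.409° west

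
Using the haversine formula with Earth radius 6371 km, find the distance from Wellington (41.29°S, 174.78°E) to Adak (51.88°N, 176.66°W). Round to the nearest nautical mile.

5612 nmi

Δλ = -176.66 − 174.78 = -351.44°; wrapped into (−180°, 180°]: 8.56°.
Δφ = 51.88 − -41.29 = 93.17°.
a = sin²(Δφ/2) + cos φ₁ · cos φ₂ · sin²(Δλ/2) = 0.530233.
c = 2·atan2(√a, √(1−a)) = 1.63130 rad → d = 6371·c ≈ 10393.00 km ≈ 5611.77 nmi.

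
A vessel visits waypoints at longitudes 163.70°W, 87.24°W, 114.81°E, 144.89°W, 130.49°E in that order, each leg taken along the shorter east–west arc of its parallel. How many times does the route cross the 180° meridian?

3

Leg 1: -163.70° → -87.24°, shortest Δλ = 76.46° (east) — does not cross 180°.
Leg 2: -87.24° → +114.81°, shortest Δλ = -157.95° (west) — crosses 180°.
Leg 3: +114.81° → -144.89°, shortest Δλ = 100.3° (east) — crosses 180°.
Leg 4: -144.89° → +130.49°, shortest Δλ = -84.62° (west) — crosses 180°.
Total crossings: 3.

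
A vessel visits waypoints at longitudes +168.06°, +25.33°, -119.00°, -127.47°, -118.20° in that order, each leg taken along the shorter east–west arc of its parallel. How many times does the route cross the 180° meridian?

0

Leg 1: +168.06° → +25.33°, shortest Δλ = -142.73° (west) — does not cross 180°.
Leg 2: +25.33° → -119.00°, shortest Δλ = -144.33° (west) — does not cross 180°.
Leg 3: -119.00° → -127.47°, shortest Δλ = -8.47° (west) — does not cross 180°.
Leg 4: -127.47° → -118.20°, shortest Δλ = 9.27° (east) — does not cross 180°.
Total crossings: 0.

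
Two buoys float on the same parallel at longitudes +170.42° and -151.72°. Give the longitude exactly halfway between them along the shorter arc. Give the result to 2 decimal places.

-170.65°

Signed shortest Δλ from +170.42° to -151.72° is +37.86°.
Midpoint longitude = +170.42° + (+37.86°)/2 = +170.42° + 18.93° = +189.35°.
Normalise into (−180°, 180°]: -170.65°.
(The naïve average (+170.42 + -151.72)/2 = 9.35° is on the wrong side of the globe.)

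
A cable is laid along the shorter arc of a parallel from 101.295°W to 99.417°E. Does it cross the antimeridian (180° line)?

Yes

Naïve |99.417 − -101.295| = 200.712° > 180°, so the shorter arc goes the other way round — across 180°.
Signed shortest Δλ = ((99.417 − -101.295 + 180) mod 360) − 180 = -159.288°.
Going west by 159.288° from -101.295° passes through 180° before reaching +99.417°.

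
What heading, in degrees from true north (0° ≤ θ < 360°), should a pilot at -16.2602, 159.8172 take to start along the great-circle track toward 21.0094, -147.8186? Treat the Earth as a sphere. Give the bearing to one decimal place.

Δλ = -147.8186 − 159.8172 = -307.6358°; wrapped into (−180°, 180°]: 52.3642°.
θ = atan2( sin Δλ · cos φ₂ , cos φ₁ · sin φ₂ − sin φ₁ · cos φ₂ · cos Δλ )
  = atan2(0.73926, 0.50379) = 55.726° → normalised to [0°, 360°): 55.726°.

55.7°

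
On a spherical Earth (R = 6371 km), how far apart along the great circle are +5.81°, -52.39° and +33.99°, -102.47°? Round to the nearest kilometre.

6019 km

Δλ = -102.47 − -52.39 = -50.08°.
Δφ = 33.99 − 5.81 = 28.18°.
a = sin²(Δφ/2) + cos φ₁ · cos φ₂ · sin²(Δλ/2) = 0.207035.
c = 2·atan2(√a, √(1−a)) = 0.94477 rad → d = 6371·c ≈ 6019.13 km.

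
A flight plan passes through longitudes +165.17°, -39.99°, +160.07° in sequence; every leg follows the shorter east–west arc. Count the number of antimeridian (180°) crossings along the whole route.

Leg 1: +165.17° → -39.99°, shortest Δλ = 154.84° (east) — crosses 180°.
Leg 2: -39.99° → +160.07°, shortest Δλ = -159.94° (west) — crosses 180°.
Total crossings: 2.

2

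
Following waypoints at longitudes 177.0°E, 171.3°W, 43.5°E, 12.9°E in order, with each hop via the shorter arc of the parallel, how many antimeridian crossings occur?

Leg 1: +177.0° → -171.3°, shortest Δλ = 11.7° (east) — crosses 180°.
Leg 2: -171.3° → +43.5°, shortest Δλ = -145.2° (west) — crosses 180°.
Leg 3: +43.5° → +12.9°, shortest Δλ = -30.6° (west) — does not cross 180°.
Total crossings: 2.

2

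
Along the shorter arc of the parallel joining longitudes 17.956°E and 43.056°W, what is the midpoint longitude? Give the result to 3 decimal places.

12.550°W

Signed shortest Δλ from +17.956° to -43.056° is -61.012°.
Midpoint longitude = +17.956° + (-61.012°)/2 = +17.956° − 30.506° = -12.550°.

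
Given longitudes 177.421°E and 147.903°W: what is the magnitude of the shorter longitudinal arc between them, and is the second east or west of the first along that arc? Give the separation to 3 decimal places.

34.676° east

Raw difference: -147.903 − 177.421 = -325.324°.
Normalise into (−180°, 180°]: -325.324° + 360° = 34.676°.
Positive ⇒ the second point lies to the east; separation 34.676°.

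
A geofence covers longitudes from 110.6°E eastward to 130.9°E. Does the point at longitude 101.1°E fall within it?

Band width going east from +110.6° to +130.9°: ((130.9 − 110.6) mod 360) = 20.3°.
Offset of +101.1° east of the west edge: ((101.1 − 110.6) mod 360) = 350.5°.
350.5° > 20.3° ⇒ outside.

No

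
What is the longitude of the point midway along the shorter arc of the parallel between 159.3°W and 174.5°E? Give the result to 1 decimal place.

Signed shortest Δλ from -159.3° to +174.5° is -26.2°.
Midpoint longitude = -159.3° + (-26.2°)/2 = -159.3° − 13.1° = -172.4°.
(The naïve average (-159.3 + +174.5)/2 = 7.6° is on the wrong side of the globe.)

172.4°W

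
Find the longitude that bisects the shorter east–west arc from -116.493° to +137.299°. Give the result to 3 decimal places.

-169.597°

Signed shortest Δλ from -116.493° to +137.299° is -106.208°.
Midpoint longitude = -116.493° + (-106.208°)/2 = -116.493° − 53.104° = -169.597°.
(The naïve average (-116.493 + +137.299)/2 = 10.403° is on the wrong side of the globe.)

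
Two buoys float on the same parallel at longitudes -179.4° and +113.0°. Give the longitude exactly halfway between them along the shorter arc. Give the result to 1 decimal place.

+146.8°

Signed shortest Δλ from -179.4° to +113.0° is -67.6°.
Midpoint longitude = -179.4° + (-67.6°)/2 = -179.4° − 33.8° = -213.2°.
Normalise into (−180°, 180°]: +146.8°.
(The naïve average (-179.4 + +113.0)/2 = -33.2° is on the wrong side of the globe.)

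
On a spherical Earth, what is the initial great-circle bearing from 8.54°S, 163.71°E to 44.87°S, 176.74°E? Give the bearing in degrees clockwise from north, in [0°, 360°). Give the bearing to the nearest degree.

Δλ = 176.74 − 163.71 = 13.03°.
θ = atan2( sin Δλ · cos φ₂ , cos φ₁ · sin φ₂ − sin φ₁ · cos φ₂ · cos Δλ )
  = atan2(0.15979, -0.59514) = 164.971° → normalised to [0°, 360°): 164.971°.

165°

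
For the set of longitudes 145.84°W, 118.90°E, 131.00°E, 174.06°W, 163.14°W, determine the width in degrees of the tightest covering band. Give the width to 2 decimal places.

95.26°

Sort the longitudes: -174.06°, -163.14°, -145.84°, +118.90°, +131.00°.
Eastward gaps between consecutive values (wrapping around): 10.92°, 17.30°, 264.74°, 12.10°, 54.94°.
Largest gap = 264.74° ⇒ minimal covering band is its complement: 360° − 264.74° = 95.26°.
Band runs from +118.90° eastward to -145.84°, crossing the antimeridian.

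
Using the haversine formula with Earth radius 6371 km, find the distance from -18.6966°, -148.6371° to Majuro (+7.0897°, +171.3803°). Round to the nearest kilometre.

5238 km

Δλ = 171.3803 − -148.6371 = 320.0174°; wrapped into (−180°, 180°]: -39.9826°.
Δφ = 7.0897 − -18.6966 = 25.7863°.
a = sin²(Δφ/2) + cos φ₁ · cos φ₂ · sin²(Δλ/2) = 0.159654.
c = 2·atan2(√a, √(1−a)) = 0.82209 rad → d = 6371·c ≈ 5237.54 km.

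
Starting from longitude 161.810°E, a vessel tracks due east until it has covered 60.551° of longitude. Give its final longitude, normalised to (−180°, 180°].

Start at +161.810°; shift +60.551° → +222.361°.
+222.361° lies outside (−180°, 180°]; subtract 360° → -137.639°.

137.639°W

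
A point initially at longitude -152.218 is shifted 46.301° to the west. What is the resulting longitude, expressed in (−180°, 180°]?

+161.481°

Start at -152.218°; shift −46.301° → -198.519°.
-198.519° lies outside (−180°, 180°]; add 360° → +161.481°.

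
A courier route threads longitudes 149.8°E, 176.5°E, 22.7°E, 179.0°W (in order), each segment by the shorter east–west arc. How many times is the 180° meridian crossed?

1

Leg 1: +149.8° → +176.5°, shortest Δλ = 26.7° (east) — does not cross 180°.
Leg 2: +176.5° → +22.7°, shortest Δλ = -153.8° (west) — does not cross 180°.
Leg 3: +22.7° → -179.0°, shortest Δλ = 158.3° (east) — crosses 180°.
Total crossings: 1.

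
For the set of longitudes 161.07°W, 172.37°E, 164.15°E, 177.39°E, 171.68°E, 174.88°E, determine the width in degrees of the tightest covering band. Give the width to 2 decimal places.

34.78°

Sort the longitudes: -161.07°, +164.15°, +171.68°, +172.37°, +174.88°, +177.39°.
Eastward gaps between consecutive values (wrapping around): 325.22°, 7.53°, 0.69°, 2.51°, 2.51°, 21.54°.
Largest gap = 325.22° ⇒ minimal covering band is its complement: 360° − 325.22° = 34.78°.
Band runs from +164.15° eastward to -161.07°, crossing the antimeridian.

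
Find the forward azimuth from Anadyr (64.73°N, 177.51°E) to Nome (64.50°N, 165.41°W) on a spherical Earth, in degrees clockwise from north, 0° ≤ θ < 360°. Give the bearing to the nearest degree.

84°

Δλ = -165.41 − 177.51 = -342.92°; wrapped into (−180°, 180°]: 17.08°.
θ = atan2( sin Δλ · cos φ₂ , cos φ₁ · sin φ₂ − sin φ₁ · cos φ₂ · cos Δλ )
  = atan2(0.12644, 0.01316) = 84.060° → normalised to [0°, 360°): 84.060°.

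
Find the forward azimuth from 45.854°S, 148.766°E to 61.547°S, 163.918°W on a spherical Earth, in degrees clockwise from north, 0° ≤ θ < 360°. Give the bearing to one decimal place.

137.4°

Δλ = -163.918 − 148.766 = -312.684°; wrapped into (−180°, 180°]: 47.316°.
θ = atan2( sin Δλ · cos φ₂ , cos φ₁ · sin φ₂ − sin φ₁ · cos φ₂ · cos Δλ )
  = atan2(0.35023, -0.38058) = 137.378° → normalised to [0°, 360°): 137.378°.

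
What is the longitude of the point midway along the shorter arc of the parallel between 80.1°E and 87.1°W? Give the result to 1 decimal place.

3.5°W

Signed shortest Δλ from +80.1° to -87.1° is -167.2°.
Midpoint longitude = +80.1° + (-167.2°)/2 = +80.1° − 83.6° = -3.5°.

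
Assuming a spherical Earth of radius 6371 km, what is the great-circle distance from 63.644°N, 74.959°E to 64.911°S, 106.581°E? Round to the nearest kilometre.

Δλ = 106.581 − 74.959 = 31.622°.
Δφ = -64.911 − 63.644 = -128.555°.
a = sin²(Δφ/2) + cos φ₁ · cos φ₂ · sin²(Δλ/2) = 0.825608.
c = 2·atan2(√a, √(1−a)) = 2.27998 rad → d = 6371·c ≈ 14525.76 km.

14526 km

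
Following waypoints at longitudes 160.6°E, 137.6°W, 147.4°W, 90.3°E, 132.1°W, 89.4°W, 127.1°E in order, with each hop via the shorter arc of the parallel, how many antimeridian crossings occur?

Leg 1: +160.6° → -137.6°, shortest Δλ = 61.8° (east) — crosses 180°.
Leg 2: -137.6° → -147.4°, shortest Δλ = -9.8° (west) — does not cross 180°.
Leg 3: -147.4° → +90.3°, shortest Δλ = -122.3° (west) — crosses 180°.
Leg 4: +90.3° → -132.1°, shortest Δλ = 137.6° (east) — crosses 180°.
Leg 5: -132.1° → -89.4°, shortest Δλ = 42.7° (east) — does not cross 180°.
Leg 6: -89.4° → +127.1°, shortest Δλ = -143.5° (west) — crosses 180°.
Total crossings: 4.

4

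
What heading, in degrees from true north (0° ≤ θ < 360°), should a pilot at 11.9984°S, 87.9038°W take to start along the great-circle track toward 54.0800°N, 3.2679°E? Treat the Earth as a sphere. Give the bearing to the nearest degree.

Δλ = 3.2679 − -87.9038 = 91.1717°.
θ = atan2( sin Δλ · cos φ₂ , cos φ₁ · sin φ₂ − sin φ₁ · cos φ₂ · cos Δλ )
  = atan2(0.58653, 0.78965) = 36.604° → normalised to [0°, 360°): 36.604°.

37°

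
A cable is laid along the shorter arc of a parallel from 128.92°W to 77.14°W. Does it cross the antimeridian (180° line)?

Signed shortest Δλ = ((-77.14 − -128.92 + 180) mod 360) − 180 = 51.78°.
Going east by 51.78° from -128.92° reaches -77.14° without touching 180°.

No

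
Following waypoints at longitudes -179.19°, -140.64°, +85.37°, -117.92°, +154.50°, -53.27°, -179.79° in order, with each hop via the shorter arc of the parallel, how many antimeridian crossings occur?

4

Leg 1: -179.19° → -140.64°, shortest Δλ = 38.55° (east) — does not cross 180°.
Leg 2: -140.64° → +85.37°, shortest Δλ = -133.99° (west) — crosses 180°.
Leg 3: +85.37° → -117.92°, shortest Δλ = 156.71° (east) — crosses 180°.
Leg 4: -117.92° → +154.50°, shortest Δλ = -87.58° (west) — crosses 180°.
Leg 5: +154.50° → -53.27°, shortest Δλ = 152.23° (east) — crosses 180°.
Leg 6: -53.27° → -179.79°, shortest Δλ = -126.52° (west) — does not cross 180°.
Total crossings: 4.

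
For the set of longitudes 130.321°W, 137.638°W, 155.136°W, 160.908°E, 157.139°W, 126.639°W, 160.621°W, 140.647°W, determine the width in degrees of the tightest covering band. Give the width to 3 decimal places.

Sort the longitudes: -160.621°, -157.139°, -155.136°, -140.647°, -137.638°, -130.321°, -126.639°, +160.908°.
Eastward gaps between consecutive values (wrapping around): 3.482°, 2.003°, 14.489°, 3.009°, 7.317°, 3.682°, 287.547°, 38.471°.
Largest gap = 287.547° ⇒ minimal covering band is its complement: 360° − 287.547° = 72.453°.
Band runs from +160.908° eastward to -126.639°, crossing the antimeridian.

72.453°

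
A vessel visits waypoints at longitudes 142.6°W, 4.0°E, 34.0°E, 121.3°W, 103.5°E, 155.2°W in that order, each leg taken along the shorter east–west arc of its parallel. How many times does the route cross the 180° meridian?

2

Leg 1: -142.6° → +4.0°, shortest Δλ = 146.6° (east) — does not cross 180°.
Leg 2: +4.0° → +34.0°, shortest Δλ = 30.0° (east) — does not cross 180°.
Leg 3: +34.0° → -121.3°, shortest Δλ = -155.3° (west) — does not cross 180°.
Leg 4: -121.3° → +103.5°, shortest Δλ = -135.2° (west) — crosses 180°.
Leg 5: +103.5° → -155.2°, shortest Δλ = 101.3° (east) — crosses 180°.
Total crossings: 2.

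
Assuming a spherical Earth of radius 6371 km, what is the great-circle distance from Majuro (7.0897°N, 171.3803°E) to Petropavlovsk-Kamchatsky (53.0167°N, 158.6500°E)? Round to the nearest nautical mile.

2827 nmi

Δλ = 158.6500 − 171.3803 = -12.7303°.
Δφ = 53.0167 − 7.0897 = 45.9270°.
a = sin²(Δφ/2) + cos φ₁ · cos φ₂ · sin²(Δλ/2) = 0.159550.
c = 2·atan2(√a, √(1−a)) = 0.82181 rad → d = 6371·c ≈ 5235.73 km ≈ 2827.07 nmi.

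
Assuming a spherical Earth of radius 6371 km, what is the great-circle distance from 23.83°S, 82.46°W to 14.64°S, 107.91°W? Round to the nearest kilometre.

Δλ = -107.91 − -82.46 = -25.45°.
Δφ = -14.64 − -23.83 = 9.19°.
a = sin²(Δφ/2) + cos φ₁ · cos φ₂ · sin²(Δλ/2) = 0.049360.
c = 2·atan2(√a, √(1−a)) = 0.44808 rad → d = 6371·c ≈ 2854.73 km.

2855 km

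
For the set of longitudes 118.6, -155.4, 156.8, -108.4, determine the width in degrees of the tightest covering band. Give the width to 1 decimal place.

133.0°

Sort the longitudes: -155.4°, -108.4°, +118.6°, +156.8°.
Eastward gaps between consecutive values (wrapping around): 47.0°, 227.0°, 38.2°, 47.8°.
Largest gap = 227.0° ⇒ minimal covering band is its complement: 360° − 227.0° = 133.0°.
Band runs from +118.6° eastward to -108.4°, crossing the antimeridian.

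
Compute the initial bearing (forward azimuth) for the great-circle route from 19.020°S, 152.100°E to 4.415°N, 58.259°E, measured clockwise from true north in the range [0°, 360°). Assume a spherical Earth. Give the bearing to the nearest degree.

273°

Δλ = 58.259 − 152.100 = -93.841°.
θ = atan2( sin Δλ · cos φ₂ , cos φ₁ · sin φ₂ − sin φ₁ · cos φ₂ · cos Δλ )
  = atan2(-0.99479, 0.05101) = -87.065° → normalised to [0°, 360°): 272.935°.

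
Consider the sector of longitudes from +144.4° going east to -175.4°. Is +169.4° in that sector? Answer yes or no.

Band width going east from +144.4° to -175.4°: ((-175.4 − 144.4) mod 360) = 40.2°.
Offset of +169.4° east of the west edge: ((169.4 − 144.4) mod 360) = 25.0°.
25.0° ≤ 40.2° ⇒ inside.

Yes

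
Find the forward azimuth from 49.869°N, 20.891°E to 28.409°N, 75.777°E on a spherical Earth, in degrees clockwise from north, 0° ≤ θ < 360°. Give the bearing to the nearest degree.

96°

Δλ = 75.777 − 20.891 = 54.886°.
θ = atan2( sin Δλ · cos φ₂ , cos φ₁ · sin φ₂ − sin φ₁ · cos φ₂ · cos Δλ )
  = atan2(0.71950, -0.08018) = 96.359° → normalised to [0°, 360°): 96.359°.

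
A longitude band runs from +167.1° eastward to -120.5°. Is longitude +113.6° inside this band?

Band width going east from +167.1° to -120.5°: ((-120.5 − 167.1) mod 360) = 72.4°.
Offset of +113.6° east of the west edge: ((113.6 − 167.1) mod 360) = 306.5°.
306.5° > 72.4° ⇒ outside.

No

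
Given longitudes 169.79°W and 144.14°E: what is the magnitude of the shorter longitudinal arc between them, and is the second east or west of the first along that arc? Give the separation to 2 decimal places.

46.07° west

Raw difference: 144.14 − -169.79 = 313.93°.
Normalise into (−180°, 180°]: 313.93° − 360° = -46.07°.
Negative ⇒ the second point lies to the west; separation 46.07°.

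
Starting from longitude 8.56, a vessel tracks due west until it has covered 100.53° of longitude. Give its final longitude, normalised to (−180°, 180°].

-91.97°

Start at +8.56°; shift −100.53° → -91.97°.
-91.97° already lies in (−180°, 180°].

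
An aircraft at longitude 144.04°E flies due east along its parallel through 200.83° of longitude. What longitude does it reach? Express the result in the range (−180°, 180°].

15.13°W

Start at +144.04°; shift +200.83° → +344.87°.
+344.87° lies outside (−180°, 180°]; subtract 360° → -15.13°.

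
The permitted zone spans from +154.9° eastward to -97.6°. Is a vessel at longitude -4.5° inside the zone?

Band width going east from +154.9° to -97.6°: ((-97.6 − 154.9) mod 360) = 107.5°.
Offset of -4.5° east of the west edge: ((-4.5 − 154.9) mod 360) = 200.6°.
200.6° > 107.5° ⇒ outside.

No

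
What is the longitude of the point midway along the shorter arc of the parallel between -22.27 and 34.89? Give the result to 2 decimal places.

+6.31°

Signed shortest Δλ from -22.27° to +34.89° is +57.16°.
Midpoint longitude = -22.27° + (+57.16°)/2 = -22.27° + 28.58° = +6.31°.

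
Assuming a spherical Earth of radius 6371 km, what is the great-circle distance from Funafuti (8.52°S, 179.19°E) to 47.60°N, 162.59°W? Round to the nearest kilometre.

Δλ = -162.59 − 179.19 = -341.78°; wrapped into (−180°, 180°]: 18.22°.
Δφ = 47.60 − -8.52 = 56.12°.
a = sin²(Δφ/2) + cos φ₁ · cos φ₂ · sin²(Δλ/2) = 0.237990.
c = 2·atan2(√a, √(1−a)) = 1.01923 rad → d = 6371·c ≈ 6493.52 km.

6494 km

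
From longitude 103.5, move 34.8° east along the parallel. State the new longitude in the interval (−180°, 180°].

+138.3°

Start at +103.5°; shift +34.8° → +138.3°.
+138.3° already lies in (−180°, 180°].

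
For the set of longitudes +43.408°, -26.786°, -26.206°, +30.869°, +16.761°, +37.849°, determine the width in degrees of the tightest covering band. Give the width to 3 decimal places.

70.194°

Sort the longitudes: -26.786°, -26.206°, +16.761°, +30.869°, +37.849°, +43.408°.
Eastward gaps between consecutive values (wrapping around): 0.580°, 42.967°, 14.108°, 6.980°, 5.559°, 289.806°.
Largest gap = 289.806° ⇒ minimal covering band is its complement: 360° − 289.806° = 70.194°.
Band runs from -26.786° eastward to +43.408°.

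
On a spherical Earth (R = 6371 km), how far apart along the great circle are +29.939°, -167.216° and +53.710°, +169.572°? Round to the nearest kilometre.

3237 km

Δλ = 169.572 − -167.216 = 336.788°; wrapped into (−180°, 180°]: -23.212°.
Δφ = 53.710 − 29.939 = 23.771°.
a = sin²(Δφ/2) + cos φ₁ · cos φ₂ · sin²(Δλ/2) = 0.063177.
c = 2·atan2(√a, √(1−a)) = 0.50815 rad → d = 6371·c ≈ 3237.42 km.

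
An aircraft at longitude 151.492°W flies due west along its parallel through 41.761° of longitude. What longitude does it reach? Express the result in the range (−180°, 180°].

Start at -151.492°; shift −41.761° → -193.253°.
-193.253° lies outside (−180°, 180°]; add 360° → +166.747°.

166.747°E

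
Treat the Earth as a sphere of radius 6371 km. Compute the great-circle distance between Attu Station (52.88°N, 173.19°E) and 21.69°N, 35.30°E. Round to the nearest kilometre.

Δλ = 35.30 − 173.19 = -137.89°.
Δφ = 21.69 − 52.88 = -31.19°.
a = sin²(Δφ/2) + cos φ₁ · cos φ₂ · sin²(Δλ/2) = 0.560653.
c = 2·atan2(√a, √(1−a)) = 1.69240 rad → d = 6371·c ≈ 10782.29 km.

10782 km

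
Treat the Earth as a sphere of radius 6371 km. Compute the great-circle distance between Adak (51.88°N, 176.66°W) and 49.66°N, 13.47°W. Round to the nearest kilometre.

Δλ = -13.47 − -176.66 = 163.19°.
Δφ = 49.66 − 51.88 = -2.22°.
a = sin²(Δφ/2) + cos φ₁ · cos φ₂ · sin²(Δλ/2) = 0.391436.
c = 2·atan2(√a, √(1−a)) = 1.35193 rad → d = 6371·c ≈ 8613.12 km.

8613 km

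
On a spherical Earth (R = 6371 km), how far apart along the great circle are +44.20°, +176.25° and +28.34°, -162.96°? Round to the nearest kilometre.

Δλ = -162.96 − 176.25 = -339.21°; wrapped into (−180°, 180°]: 20.79°.
Δφ = 28.34 − 44.20 = -15.86°.
a = sin²(Δφ/2) + cos φ₁ · cos φ₂ · sin²(Δλ/2) = 0.039576.
c = 2·atan2(√a, √(1−a)) = 0.40055 rad → d = 6371·c ≈ 2551.89 km.

2552 km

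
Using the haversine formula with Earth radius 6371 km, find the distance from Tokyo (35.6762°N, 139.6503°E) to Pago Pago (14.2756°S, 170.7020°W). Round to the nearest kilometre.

7621 km

Δλ = -170.7020 − 139.6503 = -310.3523°; wrapped into (−180°, 180°]: 49.6477°.
Δφ = -14.2756 − 35.6762 = -49.9518°.
a = sin²(Δφ/2) + cos φ₁ · cos φ₂ · sin²(Δλ/2) = 0.317041.
c = 2·atan2(√a, √(1−a)) = 1.19618 rad → d = 6371·c ≈ 7620.85 km.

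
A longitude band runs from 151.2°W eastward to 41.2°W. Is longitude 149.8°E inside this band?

Band width going east from -151.2° to -41.2°: ((-41.2 − -151.2) mod 360) = 110.0°.
Offset of +149.8° east of the west edge: ((149.8 − -151.2) mod 360) = 301.0°.
301.0° > 110.0° ⇒ outside.

No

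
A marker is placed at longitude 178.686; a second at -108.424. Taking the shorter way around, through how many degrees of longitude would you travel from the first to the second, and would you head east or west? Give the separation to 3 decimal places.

Raw difference: -108.424 − 178.686 = -287.11°.
Normalise into (−180°, 180°]: -287.11° + 360° = 72.89°.
Positive ⇒ the second point lies to the east; separation 72.890°.

72.890° east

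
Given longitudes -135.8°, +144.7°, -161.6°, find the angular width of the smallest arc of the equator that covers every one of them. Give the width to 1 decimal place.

Sort the longitudes: -161.6°, -135.8°, +144.7°.
Eastward gaps between consecutive values (wrapping around): 25.8°, 280.5°, 53.7°.
Largest gap = 280.5° ⇒ minimal covering band is its complement: 360° − 280.5° = 79.5°.
Band runs from +144.7° eastward to -135.8°, crossing the antimeridian.

79.5°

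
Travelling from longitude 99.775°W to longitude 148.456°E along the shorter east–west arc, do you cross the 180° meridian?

Naïve |148.456 − -99.775| = 248.231° > 180°, so the shorter arc goes the other way round — across 180°.
Signed shortest Δλ = ((148.456 − -99.775 + 180) mod 360) − 180 = -111.769°.
Going west by 111.769° from -99.775° passes through 180° before reaching +148.456°.

Yes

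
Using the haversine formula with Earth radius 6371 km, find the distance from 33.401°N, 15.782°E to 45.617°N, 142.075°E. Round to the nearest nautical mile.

Δλ = 142.075 − 15.782 = 126.293°.
Δφ = 45.617 − 33.401 = 12.216°.
a = sin²(Δφ/2) + cos φ₁ · cos φ₂ · sin²(Δλ/2) = 0.476104.
c = 2·atan2(√a, √(1−a)) = 1.52299 rad → d = 6371·c ≈ 9702.94 km ≈ 5239.17 nmi.

5239 nmi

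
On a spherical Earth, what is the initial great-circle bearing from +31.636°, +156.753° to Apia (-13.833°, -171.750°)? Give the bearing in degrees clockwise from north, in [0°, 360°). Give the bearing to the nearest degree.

Δλ = -171.750 − 156.753 = -328.503°; wrapped into (−180°, 180°]: 31.497°.
θ = atan2( sin Δλ · cos φ₂ , cos φ₁ · sin φ₂ − sin φ₁ · cos φ₂ · cos Δλ )
  = atan2(0.50730, -0.63783) = 141.503° → normalised to [0°, 360°): 141.503°.

142°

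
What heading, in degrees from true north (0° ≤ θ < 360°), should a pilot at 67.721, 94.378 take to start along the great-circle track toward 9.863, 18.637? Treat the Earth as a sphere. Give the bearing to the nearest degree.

Δλ = 18.637 − 94.378 = -75.741°.
θ = atan2( sin Δλ · cos φ₂ , cos φ₁ · sin φ₂ − sin φ₁ · cos φ₂ · cos Δλ )
  = atan2(-0.95487, -0.15961) = -99.489° → normalised to [0°, 360°): 260.511°.

261°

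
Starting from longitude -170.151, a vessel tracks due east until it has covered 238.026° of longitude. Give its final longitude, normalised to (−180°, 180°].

Start at -170.151°; shift +238.026° → +67.875°.
+67.875° already lies in (−180°, 180°].

+67.875°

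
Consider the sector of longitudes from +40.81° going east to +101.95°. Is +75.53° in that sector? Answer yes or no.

Yes

Band width going east from +40.81° to +101.95°: ((101.95 − 40.81) mod 360) = 61.14°.
Offset of +75.53° east of the west edge: ((75.53 − 40.81) mod 360) = 34.72°.
34.72° ≤ 61.14° ⇒ inside.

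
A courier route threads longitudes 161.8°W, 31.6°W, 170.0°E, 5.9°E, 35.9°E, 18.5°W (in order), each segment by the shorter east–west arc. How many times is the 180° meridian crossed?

1

Leg 1: -161.8° → -31.6°, shortest Δλ = 130.2° (east) — does not cross 180°.
Leg 2: -31.6° → +170.0°, shortest Δλ = -158.4° (west) — crosses 180°.
Leg 3: +170.0° → +5.9°, shortest Δλ = -164.1° (west) — does not cross 180°.
Leg 4: +5.9° → +35.9°, shortest Δλ = 30.0° (east) — does not cross 180°.
Leg 5: +35.9° → -18.5°, shortest Δλ = -54.4° (west) — does not cross 180°.
Total crossings: 1.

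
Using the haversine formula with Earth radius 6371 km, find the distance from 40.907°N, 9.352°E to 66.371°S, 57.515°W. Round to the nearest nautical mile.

7130 nmi

Δλ = -57.515 − 9.352 = -66.867°.
Δφ = -66.371 − 40.907 = -107.278°.
a = sin²(Δφ/2) + cos φ₁ · cos φ₂ · sin²(Δλ/2) = 0.740462.
c = 2·atan2(√a, √(1−a)) = 2.07250 rad → d = 6371·c ≈ 13203.92 km ≈ 7129.55 nmi.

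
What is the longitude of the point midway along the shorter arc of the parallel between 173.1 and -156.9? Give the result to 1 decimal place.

-171.9°

Signed shortest Δλ from +173.1° to -156.9° is +30.0°.
Midpoint longitude = +173.1° + (+30.0°)/2 = +173.1° + 15.0° = +188.1°.
Normalise into (−180°, 180°]: -171.9°.
(The naïve average (+173.1 + -156.9)/2 = 8.1° is on the wrong side of the globe.)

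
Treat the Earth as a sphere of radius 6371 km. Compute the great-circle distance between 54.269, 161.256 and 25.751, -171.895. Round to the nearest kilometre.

3860 km

Δλ = -171.895 − 161.256 = -333.151°; wrapped into (−180°, 180°]: 26.849°.
Δφ = 25.751 − 54.269 = -28.518°.
a = sin²(Δφ/2) + cos φ₁ · cos φ₂ · sin²(Δλ/2) = 0.089017.
c = 2·atan2(√a, √(1−a)) = 0.60594 rad → d = 6371·c ≈ 3860.46 km.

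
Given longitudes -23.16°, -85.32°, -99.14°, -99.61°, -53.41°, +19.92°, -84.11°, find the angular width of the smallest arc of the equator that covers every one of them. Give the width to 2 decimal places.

119.53°

Sort the longitudes: -99.61°, -99.14°, -85.32°, -84.11°, -53.41°, -23.16°, +19.92°.
Eastward gaps between consecutive values (wrapping around): 0.47°, 13.82°, 1.21°, 30.70°, 30.25°, 43.08°, 240.47°.
Largest gap = 240.47° ⇒ minimal covering band is its complement: 360° − 240.47° = 119.53°.
Band runs from -99.61° eastward to +19.92°.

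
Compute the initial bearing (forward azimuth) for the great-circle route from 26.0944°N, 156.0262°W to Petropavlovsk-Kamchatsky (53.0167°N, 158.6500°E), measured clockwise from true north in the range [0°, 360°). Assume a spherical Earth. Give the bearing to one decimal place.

Δλ = 158.6500 − -156.0262 = 314.6762°; wrapped into (−180°, 180°]: -45.3238°.
θ = atan2( sin Δλ · cos φ₂ , cos φ₁ · sin φ₂ − sin φ₁ · cos φ₂ · cos Δλ )
  = atan2(-0.42778, 0.53134) = -38.837° → normalised to [0°, 360°): 321.163°.

321.2°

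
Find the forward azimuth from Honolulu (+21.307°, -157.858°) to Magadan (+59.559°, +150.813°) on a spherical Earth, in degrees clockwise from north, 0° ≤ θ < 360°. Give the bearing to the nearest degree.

330°

Δλ = 150.813 − -157.858 = 308.671°; wrapped into (−180°, 180°]: -51.329°.
θ = atan2( sin Δλ · cos φ₂ , cos φ₁ · sin φ₂ − sin φ₁ · cos φ₂ · cos Δλ )
  = atan2(-0.39557, 0.68819) = -29.890° → normalised to [0°, 360°): 330.110°.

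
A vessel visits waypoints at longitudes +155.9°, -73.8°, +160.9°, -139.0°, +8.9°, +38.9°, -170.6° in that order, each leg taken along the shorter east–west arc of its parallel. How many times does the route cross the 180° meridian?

Leg 1: +155.9° → -73.8°, shortest Δλ = 130.3° (east) — crosses 180°.
Leg 2: -73.8° → +160.9°, shortest Δλ = -125.3° (west) — crosses 180°.
Leg 3: +160.9° → -139.0°, shortest Δλ = 60.1° (east) — crosses 180°.
Leg 4: -139.0° → +8.9°, shortest Δλ = 147.9° (east) — does not cross 180°.
Leg 5: +8.9° → +38.9°, shortest Δλ = 30.0° (east) — does not cross 180°.
Leg 6: +38.9° → -170.6°, shortest Δλ = 150.5° (east) — crosses 180°.
Total crossings: 4.

4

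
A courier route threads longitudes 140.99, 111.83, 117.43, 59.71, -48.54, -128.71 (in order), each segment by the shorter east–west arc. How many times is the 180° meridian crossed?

0

Leg 1: +140.99° → +111.83°, shortest Δλ = -29.16° (west) — does not cross 180°.
Leg 2: +111.83° → +117.43°, shortest Δλ = 5.6° (east) — does not cross 180°.
Leg 3: +117.43° → +59.71°, shortest Δλ = -57.72° (west) — does not cross 180°.
Leg 4: +59.71° → -48.54°, shortest Δλ = -108.25° (west) — does not cross 180°.
Leg 5: -48.54° → -128.71°, shortest Δλ = -80.17° (west) — does not cross 180°.
Total crossings: 0.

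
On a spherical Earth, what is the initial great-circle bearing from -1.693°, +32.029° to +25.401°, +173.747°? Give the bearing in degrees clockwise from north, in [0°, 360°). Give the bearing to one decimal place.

Δλ = 173.747 − 32.029 = 141.718°.
θ = atan2( sin Δλ · cos φ₂ , cos φ₁ · sin φ₂ − sin φ₁ · cos φ₂ · cos Δλ )
  = atan2(0.55964, 0.40781) = 53.919° → normalised to [0°, 360°): 53.919°.

53.9°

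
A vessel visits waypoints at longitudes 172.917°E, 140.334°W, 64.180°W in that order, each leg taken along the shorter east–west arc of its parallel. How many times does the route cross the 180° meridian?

1

Leg 1: +172.917° → -140.334°, shortest Δλ = 46.749° (east) — crosses 180°.
Leg 2: -140.334° → -64.180°, shortest Δλ = 76.154° (east) — does not cross 180°.
Total crossings: 1.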